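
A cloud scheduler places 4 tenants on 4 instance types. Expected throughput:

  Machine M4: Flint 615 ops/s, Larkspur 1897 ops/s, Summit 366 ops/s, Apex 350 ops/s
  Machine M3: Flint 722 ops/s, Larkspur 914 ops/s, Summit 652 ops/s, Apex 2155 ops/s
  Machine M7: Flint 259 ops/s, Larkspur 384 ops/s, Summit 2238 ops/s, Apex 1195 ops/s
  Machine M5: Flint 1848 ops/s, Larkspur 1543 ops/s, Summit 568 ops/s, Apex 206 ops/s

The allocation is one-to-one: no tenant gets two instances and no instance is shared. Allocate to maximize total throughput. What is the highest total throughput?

Treat this as an assignment problem: match each tenant to one instance.
Optimal: Flint→Machine M5 (1848 ops/s), Larkspur→Machine M4 (1897 ops/s), Summit→Machine M7 (2238 ops/s), Apex→Machine M3 (2155 ops/s) — total 1848+1897+2238+2155 = 8138 ops/s.
Every other assignment is strictly worse.

Max total: 8138 ops/s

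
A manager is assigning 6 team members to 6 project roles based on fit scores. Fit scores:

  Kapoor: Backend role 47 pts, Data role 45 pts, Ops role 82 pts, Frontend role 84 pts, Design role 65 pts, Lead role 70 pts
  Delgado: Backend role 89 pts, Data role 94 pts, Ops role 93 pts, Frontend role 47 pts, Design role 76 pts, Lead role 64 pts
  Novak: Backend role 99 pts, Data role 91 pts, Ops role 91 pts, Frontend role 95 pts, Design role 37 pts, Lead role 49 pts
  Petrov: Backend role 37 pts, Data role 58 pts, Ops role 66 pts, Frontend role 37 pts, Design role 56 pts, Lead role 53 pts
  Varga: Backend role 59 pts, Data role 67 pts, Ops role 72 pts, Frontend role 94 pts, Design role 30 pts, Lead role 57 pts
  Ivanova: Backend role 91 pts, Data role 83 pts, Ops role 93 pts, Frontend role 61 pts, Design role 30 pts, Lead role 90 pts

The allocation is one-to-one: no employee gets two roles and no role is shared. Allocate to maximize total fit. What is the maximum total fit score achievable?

Max total: 515 pts

This is the linear assignment problem.
Optimal: Kapoor→Ops role (82 pts), Delgado→Data role (94 pts), Novak→Backend role (99 pts), Petrov→Design role (56 pts), Varga→Frontend role (94 pts), Ivanova→Lead role (90 pts) — total 82+94+99+56+94+90 = 515 pts.
Max-entry greedy (repeatedly take the single best remaining cell) gives 506 pts, worse by 9.
Checked against all permutations: 515 pts is optimal.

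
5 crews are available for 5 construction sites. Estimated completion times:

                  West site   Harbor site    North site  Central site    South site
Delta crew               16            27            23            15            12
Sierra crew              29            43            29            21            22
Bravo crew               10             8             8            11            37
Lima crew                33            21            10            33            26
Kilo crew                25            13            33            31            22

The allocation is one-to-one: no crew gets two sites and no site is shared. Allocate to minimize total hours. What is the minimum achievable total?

Minimum total: 66 hours

This is a one-to-one assignment (minimum-cost bipartite matching).
Optimal: Delta crew→South site (12 hours), Sierra crew→Central site (21 hours), Bravo crew→West site (10 hours), Lima crew→North site (10 hours), Kilo crew→Harbor site (13 hours) — total 12+21+10+10+13 = 66 hours.
Next-best assignment: Delta crew→Central site, Sierra crew→South site, Bravo crew→West site, Lima crew→North site, Kilo crew→Harbor site = 70 hours.
Every other assignment is strictly worse.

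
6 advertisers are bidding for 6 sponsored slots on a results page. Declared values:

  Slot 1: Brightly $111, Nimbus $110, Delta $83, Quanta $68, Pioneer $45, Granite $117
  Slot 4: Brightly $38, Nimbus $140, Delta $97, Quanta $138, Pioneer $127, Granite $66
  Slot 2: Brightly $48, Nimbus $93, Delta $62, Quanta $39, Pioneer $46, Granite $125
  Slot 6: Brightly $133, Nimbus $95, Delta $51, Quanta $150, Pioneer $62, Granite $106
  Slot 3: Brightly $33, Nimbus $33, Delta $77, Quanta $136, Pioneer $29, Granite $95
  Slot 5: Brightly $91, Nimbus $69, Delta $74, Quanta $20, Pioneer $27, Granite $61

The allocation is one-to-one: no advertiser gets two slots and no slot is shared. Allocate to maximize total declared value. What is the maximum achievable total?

Optimal: Brightly→Slot 6 ($133), Nimbus→Slot 1 ($110), Delta→Slot 5 ($74), Quanta→Slot 3 ($136), Pioneer→Slot 4 ($127), Granite→Slot 2 ($125) — total 133+110+74+136+127+125 = $705.
Row-greedy (each advertiser in turn takes its best remaining slot) gives $599, worse by 106.
Next-best assignment: Brightly→Slot 6, Nimbus→Slot 2, Delta→Slot 5, Quanta→Slot 3, Pioneer→Slot 4, Granite→Slot 1 = $680.
Swapping Delta↔Brightly (Delta→Slot 6 $51, Brightly→Slot 5 $91) loses 65.

Maximum total: $705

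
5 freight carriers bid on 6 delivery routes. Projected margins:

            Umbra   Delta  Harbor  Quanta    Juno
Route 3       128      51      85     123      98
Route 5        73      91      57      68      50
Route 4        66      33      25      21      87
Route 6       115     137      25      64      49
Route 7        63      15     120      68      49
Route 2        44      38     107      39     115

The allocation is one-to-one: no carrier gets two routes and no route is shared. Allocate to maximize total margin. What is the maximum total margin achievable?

Maximum total: $568k

Optimal: Umbra→Route 3 ($128k), Delta→Route 6 ($137k), Harbor→Route 7 ($120k), Quanta→Route 5 ($68k), Juno→Route 2 ($115k) — total 128+137+120+68+115 = $568k.
Column-greedy (each route in turn goes to its best remaining carrier) gives $490k, worse by 78.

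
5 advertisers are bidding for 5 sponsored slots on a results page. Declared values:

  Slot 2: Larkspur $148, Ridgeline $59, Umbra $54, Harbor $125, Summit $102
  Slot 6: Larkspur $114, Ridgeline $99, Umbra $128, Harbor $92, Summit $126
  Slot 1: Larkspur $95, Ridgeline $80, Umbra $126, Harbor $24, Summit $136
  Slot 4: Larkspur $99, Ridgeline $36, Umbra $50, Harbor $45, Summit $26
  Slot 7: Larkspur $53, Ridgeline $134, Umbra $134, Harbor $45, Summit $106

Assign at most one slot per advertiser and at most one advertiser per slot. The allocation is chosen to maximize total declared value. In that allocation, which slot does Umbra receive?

Umbra receives Slot 6.

Optimal: Larkspur→Slot 4 ($99), Ridgeline→Slot 7 ($134), Umbra→Slot 6 ($128), Harbor→Slot 2 ($125), Summit→Slot 1 ($136) — total 99+134+128+125+136 = $622.
Umbra's own top slot is Slot 7 ($134), but forcing Umbra→Slot 7 and reassigning the rest optimally gives only $593 — worse by 29.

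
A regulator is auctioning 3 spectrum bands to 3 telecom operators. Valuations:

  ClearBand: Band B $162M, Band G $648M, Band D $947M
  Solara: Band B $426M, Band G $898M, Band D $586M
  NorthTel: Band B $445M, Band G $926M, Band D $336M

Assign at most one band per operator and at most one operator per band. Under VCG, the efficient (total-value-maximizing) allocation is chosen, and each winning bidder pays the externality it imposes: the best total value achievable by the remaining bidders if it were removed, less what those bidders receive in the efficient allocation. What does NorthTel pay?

Efficient allocation: ClearBand→Band D ($947M), Solara→Band B ($426M), NorthTel→Band G ($926M); total welfare W = $2299M.
NorthTel receives Band G at value $926M, so the others get W − 926 = $1373M.
Without NorthTel: best allocation of the remaining 2 bidders over all 3 bands is ClearBand→Band D ($947M), Solara→Band G ($898M), total $1845M.
VCG payment = (others' best without NorthTel) − (others' welfare with NorthTel) = 1845 − 1373 = $472M.

NorthTel pays $472M.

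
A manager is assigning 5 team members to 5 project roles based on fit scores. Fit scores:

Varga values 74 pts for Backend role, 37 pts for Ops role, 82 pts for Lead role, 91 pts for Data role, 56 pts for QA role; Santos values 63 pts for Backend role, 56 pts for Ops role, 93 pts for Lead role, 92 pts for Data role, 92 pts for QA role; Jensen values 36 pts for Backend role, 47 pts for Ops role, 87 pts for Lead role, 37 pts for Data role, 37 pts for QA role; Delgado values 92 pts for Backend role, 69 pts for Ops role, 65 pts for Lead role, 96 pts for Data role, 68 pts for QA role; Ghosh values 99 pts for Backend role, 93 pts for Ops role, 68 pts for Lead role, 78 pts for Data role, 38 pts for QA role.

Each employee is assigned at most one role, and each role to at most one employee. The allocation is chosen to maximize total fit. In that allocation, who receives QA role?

Santos receives QA role.

Optimal: Varga→Data role (91 pts), Santos→QA role (92 pts), Jensen→Lead role (87 pts), Delgado→Backend role (92 pts), Ghosh→Ops role (93 pts) — total 91+92+87+92+93 = 455 pts.
Column-greedy (each role in turn goes to its best remaining employee) gives 389 pts, worse by 66.
Next-best assignment: Varga→Backend role, Santos→QA role, Jensen→Lead role, Delgado→Data role, Ghosh→Ops role = 442 pts.
Santos's own top role is Lead role (93 pts), but forcing Santos→Lead role and reassigning the rest optimally gives only 406 pts — worse by 49.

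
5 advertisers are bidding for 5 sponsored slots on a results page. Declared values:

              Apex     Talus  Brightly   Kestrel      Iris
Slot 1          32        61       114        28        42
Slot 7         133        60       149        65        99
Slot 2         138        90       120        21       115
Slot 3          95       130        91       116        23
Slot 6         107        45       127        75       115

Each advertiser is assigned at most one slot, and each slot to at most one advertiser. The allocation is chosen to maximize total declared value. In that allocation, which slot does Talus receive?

Talus receives Slot 1.

This is the linear assignment problem.
Optimal: Apex→Slot 2 ($138), Talus→Slot 1 ($61), Brightly→Slot 7 ($149), Kestrel→Slot 3 ($116), Iris→Slot 6 ($115) — total 138+61+149+116+115 = $579.
Max-entry greedy (repeatedly take the single best remaining cell) gives $560, worse by 19.
Checked against all permutations: $579 is optimal.
Talus's own top slot is Slot 3 ($130), but forcing Talus→Slot 3 and reassigning the rest optimally gives only $567 — worse by 12.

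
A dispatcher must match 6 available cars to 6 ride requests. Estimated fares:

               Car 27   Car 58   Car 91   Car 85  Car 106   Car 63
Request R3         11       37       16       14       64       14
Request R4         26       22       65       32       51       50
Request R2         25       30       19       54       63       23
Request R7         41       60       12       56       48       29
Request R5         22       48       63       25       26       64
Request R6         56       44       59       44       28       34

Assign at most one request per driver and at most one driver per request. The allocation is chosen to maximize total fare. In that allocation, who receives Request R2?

Car 85 receives Request R2.

Optimal: Car 27→Request R6 ($56), Car 58→Request R7 ($60), Car 91→Request R4 ($65), Car 85→Request R2 ($54), Car 106→Request R3 ($64), Car 63→Request R5 ($64) — total 56+60+65+54+64+64 = $363.
Swapping Car 91↔Car 85 (Car 91→Request R2 $19, Car 85→Request R4 $32) loses 68.
Car 85's own top request is Request R7 ($56), but forcing Car 85→Request R7 and reassigning the rest optimally gives only $341 — worse by 22.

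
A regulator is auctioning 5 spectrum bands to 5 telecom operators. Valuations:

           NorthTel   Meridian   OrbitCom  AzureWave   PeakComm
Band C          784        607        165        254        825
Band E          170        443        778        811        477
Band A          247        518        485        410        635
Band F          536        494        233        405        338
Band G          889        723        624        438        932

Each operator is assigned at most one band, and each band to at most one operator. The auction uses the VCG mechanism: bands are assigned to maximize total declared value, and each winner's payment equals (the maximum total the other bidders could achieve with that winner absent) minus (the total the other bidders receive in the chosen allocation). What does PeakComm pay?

Efficient allocation: NorthTel→Band C ($784M), Meridian→Band F ($494M), OrbitCom→Band A ($485M), AzureWave→Band E ($811M), PeakComm→Band G ($932M); total welfare W = $3506M.
PeakComm receives Band G at value $932M, so the others get W − 932 = $2574M.
Without PeakComm: best allocation of the remaining 4 bidders over all 5 bands is NorthTel→Band C ($784M), Meridian→Band G ($723M), OrbitCom→Band A ($485M), AzureWave→Band E ($811M), total $2803M.
VCG payment = (others' best without PeakComm) − (others' welfare with PeakComm) = 2803 − 2574 = $229M.

PeakComm pays $229M.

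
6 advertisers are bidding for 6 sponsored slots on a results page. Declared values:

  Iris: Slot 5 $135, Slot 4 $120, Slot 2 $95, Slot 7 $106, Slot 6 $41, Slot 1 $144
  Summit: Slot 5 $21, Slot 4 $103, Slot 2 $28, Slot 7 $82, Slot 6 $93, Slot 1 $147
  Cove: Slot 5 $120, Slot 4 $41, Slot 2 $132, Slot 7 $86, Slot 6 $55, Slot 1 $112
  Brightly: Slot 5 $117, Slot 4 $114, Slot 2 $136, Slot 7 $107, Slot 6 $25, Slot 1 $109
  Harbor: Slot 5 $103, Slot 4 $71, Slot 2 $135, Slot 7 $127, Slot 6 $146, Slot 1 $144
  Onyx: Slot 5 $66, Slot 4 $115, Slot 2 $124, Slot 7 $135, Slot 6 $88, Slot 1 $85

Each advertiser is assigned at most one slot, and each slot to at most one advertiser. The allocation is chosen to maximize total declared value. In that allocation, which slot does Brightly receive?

Brightly receives Slot 4.

Treat this as an assignment problem: match each advertiser to one slot.
Optimal: Iris→Slot 5 ($135), Summit→Slot 1 ($147), Cove→Slot 2 ($132), Brightly→Slot 4 ($114), Harbor→Slot 6 ($146), Onyx→Slot 7 ($135) — total 135+147+132+114+146+135 = $809.
Max-entry greedy (repeatedly take the single best remaining cell) gives $740, worse by 69.
Every other assignment is strictly worse.
Brightly's own top slot is Slot 2 ($136), but forcing Brightly→Slot 2 and reassigning the rest optimally gives only $804 — worse by 5.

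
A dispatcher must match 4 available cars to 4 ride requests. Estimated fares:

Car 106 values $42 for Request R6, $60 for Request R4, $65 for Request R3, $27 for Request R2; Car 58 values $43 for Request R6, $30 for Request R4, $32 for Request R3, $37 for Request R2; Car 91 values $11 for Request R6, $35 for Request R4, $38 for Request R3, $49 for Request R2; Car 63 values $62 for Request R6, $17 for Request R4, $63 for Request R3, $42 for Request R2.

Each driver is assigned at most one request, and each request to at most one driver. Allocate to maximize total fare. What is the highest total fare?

Maximum total: $215

Optimal: Car 106→Request R4 ($60), Car 58→Request R6 ($43), Car 91→Request R2 ($49), Car 63→Request R3 ($63) — total 60+43+49+63 = $215.
Column-greedy (each request in turn goes to its best remaining driver) gives $197, worse by 18.
Next-best assignment: Car 106→Request R3, Car 58→Request R4, Car 91→Request R2, Car 63→Request R6 = $206.
No other one-to-one assignment exceeds $215.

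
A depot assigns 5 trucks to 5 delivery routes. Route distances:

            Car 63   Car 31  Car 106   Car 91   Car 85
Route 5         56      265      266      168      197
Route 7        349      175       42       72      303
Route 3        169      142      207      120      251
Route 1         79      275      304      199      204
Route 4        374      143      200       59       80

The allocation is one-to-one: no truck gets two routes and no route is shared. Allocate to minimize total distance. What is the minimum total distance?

Treat this as an assignment problem: match each truck to one route.
Optimal: Car 63→Route 5 (56 km), Car 31→Route 3 (142 km), Car 106→Route 7 (42 km), Car 91→Route 4 (59 km), Car 85→Route 1 (204 km) — total 56+142+42+59+204 = 503 km.
Column-greedy (each route in turn goes to its cheapest remaining truck) gives 565 km, worse by 62.
Next-best assignment: Car 63→Route 1, Car 31→Route 3, Car 106→Route 7, Car 91→Route 5, Car 85→Route 4 = 511 km.

Minimum total: 503 km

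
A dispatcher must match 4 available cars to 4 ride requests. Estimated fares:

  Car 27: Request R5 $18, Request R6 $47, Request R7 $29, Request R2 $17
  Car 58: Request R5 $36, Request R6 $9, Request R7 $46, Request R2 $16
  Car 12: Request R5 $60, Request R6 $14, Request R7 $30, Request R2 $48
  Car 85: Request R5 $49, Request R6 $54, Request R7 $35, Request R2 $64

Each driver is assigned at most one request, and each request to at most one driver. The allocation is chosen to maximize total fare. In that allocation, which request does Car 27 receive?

Car 27 receives Request R6.

Optimal: Car 27→Request R6 ($47), Car 58→Request R7 ($46), Car 12→Request R5 ($60), Car 85→Request R2 ($64) — total 47+46+60+64 = $217.
Column-greedy (each request in turn goes to its best remaining driver) gives $177, worse by 40.
Next-best assignment: Car 27→Request R6, Car 58→Request R7, Car 12→Request R2, Car 85→Request R5 = $190.
Every other assignment is strictly worse.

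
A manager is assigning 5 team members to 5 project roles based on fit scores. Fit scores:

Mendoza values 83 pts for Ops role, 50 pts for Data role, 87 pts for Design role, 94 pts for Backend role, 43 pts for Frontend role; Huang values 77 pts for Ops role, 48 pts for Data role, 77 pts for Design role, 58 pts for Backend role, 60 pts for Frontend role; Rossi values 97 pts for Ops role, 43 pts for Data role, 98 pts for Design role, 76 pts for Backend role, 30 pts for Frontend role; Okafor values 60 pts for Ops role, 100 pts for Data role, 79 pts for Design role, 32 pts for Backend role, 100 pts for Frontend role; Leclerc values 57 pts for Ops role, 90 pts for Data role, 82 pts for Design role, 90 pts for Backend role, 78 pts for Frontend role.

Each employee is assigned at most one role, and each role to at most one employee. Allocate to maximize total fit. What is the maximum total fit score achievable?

Optimal: Mendoza→Backend role (94 pts), Huang→Ops role (77 pts), Rossi→Design role (98 pts), Okafor→Frontend role (100 pts), Leclerc→Data role (90 pts) — total 94+77+98+100+90 = 459 pts.

Maximum total: 459 pts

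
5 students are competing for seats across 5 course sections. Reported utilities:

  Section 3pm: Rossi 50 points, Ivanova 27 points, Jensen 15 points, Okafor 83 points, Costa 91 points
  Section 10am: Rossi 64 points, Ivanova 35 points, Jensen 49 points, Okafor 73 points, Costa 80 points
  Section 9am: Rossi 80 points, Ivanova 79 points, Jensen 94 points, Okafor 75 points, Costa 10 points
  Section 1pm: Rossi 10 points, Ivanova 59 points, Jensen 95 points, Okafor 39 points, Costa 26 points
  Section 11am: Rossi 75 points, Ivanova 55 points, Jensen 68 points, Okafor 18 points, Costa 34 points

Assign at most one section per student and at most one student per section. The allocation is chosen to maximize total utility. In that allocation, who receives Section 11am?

Treat this as an assignment problem: match each student to one section.
Optimal: Rossi→Section 11am (75 points), Ivanova→Section 9am (79 points), Jensen→Section 1pm (95 points), Okafor→Section 10am (73 points), Costa→Section 3pm (91 points) — total 75+79+95+73+91 = 413 points.
Max-entry greedy (repeatedly take the single best remaining cell) gives 394 points, worse by 19.
No other one-to-one assignment exceeds 413 points.
Rossi's own top section is Section 9am (80 points), but forcing Rossi→Section 9am and reassigning the rest optimally gives only 394 points — worse by 19.

Rossi receives Section 11am.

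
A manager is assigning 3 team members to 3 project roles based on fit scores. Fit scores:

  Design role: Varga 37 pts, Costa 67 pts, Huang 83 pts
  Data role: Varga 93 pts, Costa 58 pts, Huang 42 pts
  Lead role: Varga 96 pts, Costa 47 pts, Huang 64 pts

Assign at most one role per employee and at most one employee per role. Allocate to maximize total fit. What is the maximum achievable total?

Max total: 237 pts

Treat this as an assignment problem: match each employee to one role.
Optimal: Varga→Lead role (96 pts), Costa→Data role (58 pts), Huang→Design role (83 pts) — total 96+58+83 = 237 pts.
Column-greedy (each role in turn goes to its best remaining employee) gives 223 pts, worse by 14.
Swapping Huang↔Varga (Huang→Lead role 64 pts, Varga→Design role 37 pts) loses 78.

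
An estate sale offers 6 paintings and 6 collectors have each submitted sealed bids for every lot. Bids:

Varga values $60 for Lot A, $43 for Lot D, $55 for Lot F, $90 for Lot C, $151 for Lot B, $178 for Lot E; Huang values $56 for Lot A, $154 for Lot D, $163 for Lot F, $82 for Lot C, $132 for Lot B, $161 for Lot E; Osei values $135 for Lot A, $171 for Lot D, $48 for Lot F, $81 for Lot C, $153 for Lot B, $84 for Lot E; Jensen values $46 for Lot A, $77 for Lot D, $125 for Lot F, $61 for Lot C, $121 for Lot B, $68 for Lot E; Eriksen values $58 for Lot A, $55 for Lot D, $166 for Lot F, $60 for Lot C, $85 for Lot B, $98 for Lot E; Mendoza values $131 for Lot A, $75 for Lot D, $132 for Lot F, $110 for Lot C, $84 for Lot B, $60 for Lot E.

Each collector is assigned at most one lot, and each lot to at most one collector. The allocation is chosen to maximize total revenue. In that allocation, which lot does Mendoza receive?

Optimal: Varga→Lot E ($178), Huang→Lot D ($154), Osei→Lot A ($135), Jensen→Lot B ($121), Eriksen→Lot F ($166), Mendoza→Lot C ($110) — total 178+154+135+121+166+110 = $864.
Column-greedy (each lot in turn goes to its best remaining collector) gives $784, worse by 80.
Next-best assignment: Varga→Lot E, Huang→Lot C, Osei→Lot D, Jensen→Lot B, Eriksen→Lot F, Mendoza→Lot A = $849.
Swapping Varga↔Jensen (Varga→Lot B $151, Jensen→Lot E $68) loses 80.
Mendoza's own top lot is Lot F ($132), but forcing Mendoza→Lot F and reassigning the rest optimally gives only $780 — worse by 84.

Mendoza receives Lot C.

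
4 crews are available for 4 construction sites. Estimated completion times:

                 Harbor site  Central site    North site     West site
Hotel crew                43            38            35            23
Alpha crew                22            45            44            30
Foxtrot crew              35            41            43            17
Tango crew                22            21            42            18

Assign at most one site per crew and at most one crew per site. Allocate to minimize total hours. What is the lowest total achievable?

Optimal: Hotel crew→North site (35 hours), Alpha crew→Harbor site (22 hours), Foxtrot crew→West site (17 hours), Tango crew→Central site (21 hours) — total 35+22+17+21 = 95 hours.
Next-best assignment: Hotel crew→West site, Alpha crew→Harbor site, Foxtrot crew→North site, Tango crew→Central site = 109 hours.
Checked against all permutations: 95 hours is optimal.

Minimum total: 95 hours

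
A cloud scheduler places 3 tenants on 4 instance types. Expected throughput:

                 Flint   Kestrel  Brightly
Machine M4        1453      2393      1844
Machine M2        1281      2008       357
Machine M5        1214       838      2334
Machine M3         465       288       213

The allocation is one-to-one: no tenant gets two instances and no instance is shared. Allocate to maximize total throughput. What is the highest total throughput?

Max total: 6008 ops/s

Treat this as an assignment problem: match each tenant to one instance.
Optimal: Flint→Machine M2 (1281 ops/s), Kestrel→Machine M4 (2393 ops/s), Brightly→Machine M5 (2334 ops/s) — total 1281+2393+2334 = 6008 ops/s.
Row-greedy (each tenant in turn takes its best remaining instance) gives 5795 ops/s, worse by 213.
Next-best assignment: Flint→Machine M4, Kestrel→Machine M2, Brightly→Machine M5 = 5795 ops/s.
No other one-to-one assignment exceeds 6008 ops/s.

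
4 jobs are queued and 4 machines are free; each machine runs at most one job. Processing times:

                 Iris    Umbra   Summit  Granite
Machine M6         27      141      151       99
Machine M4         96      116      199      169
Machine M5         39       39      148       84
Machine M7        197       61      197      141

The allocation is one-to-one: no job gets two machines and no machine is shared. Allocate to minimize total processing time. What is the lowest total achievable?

Minimum total: 371 min

Optimal: Iris→Machine M6 (27 min), Umbra→Machine M7 (61 min), Summit→Machine M4 (199 min), Granite→Machine M5 (84 min) — total 27+61+199+84 = 371 min.
Next-best assignment: Iris→Machine M4, Umbra→Machine M7, Summit→Machine M6, Granite→Machine M5 = 392 min.
No other one-to-one assignment undercuts 371 min.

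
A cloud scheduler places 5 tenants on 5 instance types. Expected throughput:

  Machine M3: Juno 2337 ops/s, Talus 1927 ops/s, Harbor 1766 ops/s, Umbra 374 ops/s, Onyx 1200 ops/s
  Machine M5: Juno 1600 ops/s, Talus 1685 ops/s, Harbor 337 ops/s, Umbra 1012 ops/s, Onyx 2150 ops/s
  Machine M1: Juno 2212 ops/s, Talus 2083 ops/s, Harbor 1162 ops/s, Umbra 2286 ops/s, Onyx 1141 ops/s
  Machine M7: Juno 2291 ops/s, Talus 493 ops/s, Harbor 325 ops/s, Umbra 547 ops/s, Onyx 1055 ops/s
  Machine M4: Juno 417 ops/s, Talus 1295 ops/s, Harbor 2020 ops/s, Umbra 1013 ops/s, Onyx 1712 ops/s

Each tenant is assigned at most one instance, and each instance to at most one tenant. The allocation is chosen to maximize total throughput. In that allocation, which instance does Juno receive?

Juno receives Machine M7.

Treat this as an assignment problem: match each tenant to one instance.
Optimal: Juno→Machine M7 (2291 ops/s), Talus→Machine M3 (1927 ops/s), Harbor→Machine M4 (2020 ops/s), Umbra→Machine M1 (2286 ops/s), Onyx→Machine M5 (2150 ops/s) — total 2291+1927+2020+2286+2150 = 10674 ops/s.
Column-greedy (each instance in turn goes to its best remaining tenant) gives 9286 ops/s, worse by 1388.
Juno's own top instance is Machine M3 (2337 ops/s), but forcing Juno→Machine M3 and reassigning the rest optimally gives only 9383 ops/s — worse by 1291.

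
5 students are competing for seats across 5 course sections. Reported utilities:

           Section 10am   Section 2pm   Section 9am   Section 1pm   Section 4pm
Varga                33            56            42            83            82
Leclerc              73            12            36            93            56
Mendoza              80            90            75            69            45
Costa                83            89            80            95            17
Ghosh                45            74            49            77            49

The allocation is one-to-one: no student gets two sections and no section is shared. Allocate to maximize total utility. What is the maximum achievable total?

Optimal: Varga→Section 4pm (82 points), Leclerc→Section 1pm (93 points), Mendoza→Section 10am (80 points), Costa→Section 9am (80 points), Ghosh→Section 2pm (74 points) — total 82+93+80+80+74 = 409 points.
Max-entry greedy (repeatedly take the single best remaining cell) gives 389 points, worse by 20.

Maximum total: 409 points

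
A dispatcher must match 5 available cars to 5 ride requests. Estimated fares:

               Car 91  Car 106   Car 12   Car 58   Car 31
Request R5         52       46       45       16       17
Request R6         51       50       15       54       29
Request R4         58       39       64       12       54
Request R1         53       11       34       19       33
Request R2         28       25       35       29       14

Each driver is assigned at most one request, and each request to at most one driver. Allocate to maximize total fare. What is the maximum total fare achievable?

Treat this as an assignment problem: match each driver to one request.
Optimal: Car 91→Request R1 ($53), Car 106→Request R5 ($46), Car 12→Request R2 ($35), Car 58→Request R6 ($54), Car 31→Request R4 ($54) — total 53+46+35+54+54 = $242.
Column-greedy (each request in turn goes to its best remaining driver) gives $228, worse by 14.
Next-best assignment: Car 91→Request R1, Car 106→Request R5, Car 12→Request R4, Car 58→Request R6, Car 31→Request R2 = $231.
Swapping Car 58↔Car 106 (Car 58→Request R5 $16, Car 106→Request R6 $50) loses 34.
Every other assignment is strictly worse.

Maximum total: $242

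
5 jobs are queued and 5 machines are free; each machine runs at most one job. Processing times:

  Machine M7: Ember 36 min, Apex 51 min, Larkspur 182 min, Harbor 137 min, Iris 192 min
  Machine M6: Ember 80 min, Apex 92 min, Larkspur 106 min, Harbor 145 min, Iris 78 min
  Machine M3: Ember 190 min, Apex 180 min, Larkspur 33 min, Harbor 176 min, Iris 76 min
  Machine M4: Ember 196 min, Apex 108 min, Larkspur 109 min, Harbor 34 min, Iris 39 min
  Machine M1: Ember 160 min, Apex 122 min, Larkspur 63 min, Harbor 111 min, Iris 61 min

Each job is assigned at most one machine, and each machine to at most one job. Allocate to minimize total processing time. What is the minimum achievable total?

Min total: 256 min

Optimal: Ember→Machine M7 (36 min), Apex→Machine M6 (92 min), Larkspur→Machine M3 (33 min), Harbor→Machine M4 (34 min), Iris→Machine M1 (61 min) — total 36+92+33+34+61 = 256 min.
Column-greedy (each machine in turn goes to its cheapest remaining job) gives 303 min, worse by 47.
Swapping Ember↔Harbor (Ember→Machine M4 196 min, Harbor→Machine M7 137 min) adds 263.
Checked against all permutations: 256 min is optimal.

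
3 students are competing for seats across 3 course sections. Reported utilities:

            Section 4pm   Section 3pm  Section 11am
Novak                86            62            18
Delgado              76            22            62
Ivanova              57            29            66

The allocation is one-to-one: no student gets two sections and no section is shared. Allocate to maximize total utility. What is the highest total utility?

Optimal: Novak→Section 3pm (62 points), Delgado→Section 4pm (76 points), Ivanova→Section 11am (66 points) — total 62+76+66 = 204 points.
Row-greedy (each student in turn takes its best remaining section) gives 177 points, worse by 27.

Maximum total: 204 points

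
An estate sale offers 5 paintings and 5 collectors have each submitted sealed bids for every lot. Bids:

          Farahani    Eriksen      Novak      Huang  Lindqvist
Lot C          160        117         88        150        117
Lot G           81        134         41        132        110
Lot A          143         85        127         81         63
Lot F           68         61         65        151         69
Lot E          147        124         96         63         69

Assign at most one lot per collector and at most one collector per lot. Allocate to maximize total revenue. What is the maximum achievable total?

Optimal: Farahani→Lot E ($147), Eriksen→Lot G ($134), Novak→Lot A ($127), Huang→Lot F ($151), Lindqvist→Lot C ($117) — total 147+134+127+151+117 = $676.
Max-entry greedy (repeatedly take the single best remaining cell) gives $641, worse by 35.
Next-best assignment: Farahani→Lot C, Eriksen→Lot E, Novak→Lot A, Huang→Lot F, Lindqvist→Lot G = $672.
Swapping Farahani↔Novak (Farahani→Lot A $143, Novak→Lot E $96) loses 35.

Maximum total: $676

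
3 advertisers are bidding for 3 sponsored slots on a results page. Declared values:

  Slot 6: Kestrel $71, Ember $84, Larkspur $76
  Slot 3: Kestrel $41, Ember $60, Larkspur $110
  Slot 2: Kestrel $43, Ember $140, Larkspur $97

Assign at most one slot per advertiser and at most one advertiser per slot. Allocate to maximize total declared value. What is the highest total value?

Maximum total: $321

This is a one-to-one assignment (maximum-weight bipartite matching).
Optimal: Kestrel→Slot 6 ($71), Ember→Slot 2 ($140), Larkspur→Slot 3 ($110) — total 71+140+110 = $321.
Column-greedy (each slot in turn goes to its best remaining advertiser) gives $237, worse by 84.
Swapping Larkspur↔Kestrel (Larkspur→Slot 6 $76, Kestrel→Slot 3 $41) loses 64.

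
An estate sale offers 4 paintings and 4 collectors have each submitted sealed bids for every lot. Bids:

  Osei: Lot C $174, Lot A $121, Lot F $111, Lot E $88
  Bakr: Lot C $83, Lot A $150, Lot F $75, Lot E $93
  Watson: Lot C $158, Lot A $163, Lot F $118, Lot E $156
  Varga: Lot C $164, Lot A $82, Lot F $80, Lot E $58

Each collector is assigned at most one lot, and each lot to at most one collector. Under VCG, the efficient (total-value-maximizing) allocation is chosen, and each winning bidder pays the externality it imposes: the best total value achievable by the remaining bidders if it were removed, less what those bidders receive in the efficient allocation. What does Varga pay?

Varga pays $63.

Efficient allocation: Osei→Lot F ($111), Bakr→Lot A ($150), Watson→Lot E ($156), Varga→Lot C ($164); total welfare W = $581.
Varga receives Lot C at value $164, so the others get W − 164 = $417.
Without Varga: best allocation of the remaining 3 bidders over all 4 lots is Osei→Lot C ($174), Bakr→Lot A ($150), Watson→Lot E ($156), total $480.
VCG payment = (others' best without Varga) − (others' welfare with Varga) = 480 − 417 = $63.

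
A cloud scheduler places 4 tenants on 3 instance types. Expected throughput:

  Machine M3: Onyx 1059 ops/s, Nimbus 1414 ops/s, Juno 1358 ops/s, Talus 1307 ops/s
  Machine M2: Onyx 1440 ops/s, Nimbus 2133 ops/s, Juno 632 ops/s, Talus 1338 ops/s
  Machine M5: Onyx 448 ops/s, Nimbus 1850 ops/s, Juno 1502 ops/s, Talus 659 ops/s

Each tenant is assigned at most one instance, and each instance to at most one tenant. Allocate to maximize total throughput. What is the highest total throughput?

Maximum total: 4942 ops/s

Optimal: Talus→Machine M3 (1307 ops/s), Nimbus→Machine M2 (2133 ops/s), Juno→Machine M5 (1502 ops/s) — total 1307+2133+1502 = 4942 ops/s.
Row-greedy (each tenant in turn takes its best remaining instance) gives 4648 ops/s, worse by 294.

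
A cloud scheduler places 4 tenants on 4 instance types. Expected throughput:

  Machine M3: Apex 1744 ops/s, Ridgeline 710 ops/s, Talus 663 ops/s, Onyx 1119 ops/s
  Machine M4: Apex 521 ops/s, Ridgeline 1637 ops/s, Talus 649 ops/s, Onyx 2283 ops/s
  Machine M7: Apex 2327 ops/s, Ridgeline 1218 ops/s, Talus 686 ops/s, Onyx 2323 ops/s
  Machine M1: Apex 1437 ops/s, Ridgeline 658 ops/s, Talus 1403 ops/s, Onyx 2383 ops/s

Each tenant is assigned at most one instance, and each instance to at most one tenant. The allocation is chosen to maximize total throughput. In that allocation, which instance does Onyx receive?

Onyx receives Machine M7.

Treat this as an assignment problem: match each tenant to one instance.
Optimal: Apex→Machine M3 (1744 ops/s), Ridgeline→Machine M4 (1637 ops/s), Talus→Machine M1 (1403 ops/s), Onyx→Machine M7 (2323 ops/s) — total 1744+1637+1403+2323 = 7107 ops/s.
Column-greedy (each instance in turn goes to its best remaining tenant) gives 6648 ops/s, worse by 459.
Next-best assignment: Apex→Machine M7, Ridgeline→Machine M4, Talus→Machine M3, Onyx→Machine M1 = 7010 ops/s.
Onyx's own top instance is Machine M1 (2383 ops/s), but forcing Onyx→Machine M1 and reassigning the rest optimally gives only 7010 ops/s — worse by 97.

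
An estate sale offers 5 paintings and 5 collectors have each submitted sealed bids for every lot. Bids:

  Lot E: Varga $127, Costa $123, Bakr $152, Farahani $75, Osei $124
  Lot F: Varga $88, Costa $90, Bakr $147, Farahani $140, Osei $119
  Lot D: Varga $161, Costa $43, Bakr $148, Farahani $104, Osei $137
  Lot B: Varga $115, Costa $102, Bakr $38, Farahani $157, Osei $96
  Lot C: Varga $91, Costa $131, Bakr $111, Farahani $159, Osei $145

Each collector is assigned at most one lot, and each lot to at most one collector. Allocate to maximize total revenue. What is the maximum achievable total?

Optimal: Varga→Lot D ($161), Costa→Lot E ($123), Bakr→Lot F ($147), Farahani→Lot B ($157), Osei→Lot C ($145) — total 161+123+147+157+145 = $733.

Maximum total: $733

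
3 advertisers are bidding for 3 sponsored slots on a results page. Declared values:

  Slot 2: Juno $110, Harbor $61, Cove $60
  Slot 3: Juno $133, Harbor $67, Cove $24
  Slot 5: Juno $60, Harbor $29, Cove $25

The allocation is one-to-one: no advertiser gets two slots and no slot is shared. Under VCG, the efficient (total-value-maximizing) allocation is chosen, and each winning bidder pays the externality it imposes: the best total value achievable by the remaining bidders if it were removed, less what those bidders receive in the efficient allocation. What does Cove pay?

Efficient allocation: Juno→Slot 3 ($133), Harbor→Slot 5 ($29), Cove→Slot 2 ($60); total welfare W = $222.
Cove receives Slot 2 at value $60, so the others get W − 60 = $162.
Without Cove: best allocation of the remaining 2 bidders over all 3 slots is Juno→Slot 3 ($133), Harbor→Slot 2 ($61), total $194.
VCG payment = (others' best without Cove) − (others' welfare with Cove) = 194 − 162 = $32.

Cove pays $32.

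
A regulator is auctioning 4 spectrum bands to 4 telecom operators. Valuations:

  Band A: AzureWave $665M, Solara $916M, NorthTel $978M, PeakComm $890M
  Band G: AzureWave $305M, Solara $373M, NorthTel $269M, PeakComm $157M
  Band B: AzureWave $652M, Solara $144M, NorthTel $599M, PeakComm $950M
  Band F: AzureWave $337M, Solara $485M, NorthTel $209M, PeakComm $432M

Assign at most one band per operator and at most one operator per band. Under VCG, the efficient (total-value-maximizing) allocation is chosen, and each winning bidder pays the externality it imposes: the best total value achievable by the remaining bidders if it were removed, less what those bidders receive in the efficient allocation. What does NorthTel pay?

NorthTel pays $463M.

Efficient allocation: AzureWave→Band G ($305M), Solara→Band F ($485M), NorthTel→Band A ($978M), PeakComm→Band B ($950M); total welfare W = $2718M.
NorthTel receives Band A at value $978M, so the others get W − 978 = $1740M.
Without NorthTel: best allocation of the remaining 3 bidders over all 4 bands is AzureWave→Band F ($337M), Solara→Band A ($916M), PeakComm→Band B ($950M), total $2203M.
VCG payment = (others' best without NorthTel) − (others' welfare with NorthTel) = 2203 − 1740 = $463M.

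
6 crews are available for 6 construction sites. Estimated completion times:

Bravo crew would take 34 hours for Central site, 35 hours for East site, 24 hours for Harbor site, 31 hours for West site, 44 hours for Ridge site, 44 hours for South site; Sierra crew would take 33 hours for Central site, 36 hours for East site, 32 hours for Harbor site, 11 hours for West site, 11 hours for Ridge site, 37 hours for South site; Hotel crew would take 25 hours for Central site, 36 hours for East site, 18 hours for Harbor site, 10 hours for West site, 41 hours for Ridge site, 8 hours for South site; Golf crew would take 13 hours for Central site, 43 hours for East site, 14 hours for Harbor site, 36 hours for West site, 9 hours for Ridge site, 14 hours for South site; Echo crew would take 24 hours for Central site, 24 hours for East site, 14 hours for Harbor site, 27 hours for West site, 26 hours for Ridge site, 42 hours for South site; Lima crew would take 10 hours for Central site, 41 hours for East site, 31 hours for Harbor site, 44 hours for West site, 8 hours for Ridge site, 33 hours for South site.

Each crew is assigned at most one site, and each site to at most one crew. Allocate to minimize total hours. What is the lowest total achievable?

Min total: 86 hours

This is the linear assignment problem.
Optimal: Bravo crew→Harbor site (24 hours), Sierra crew→West site (11 hours), Hotel crew→South site (8 hours), Golf crew→Ridge site (9 hours), Echo crew→East site (24 hours), Lima crew→Central site (10 hours) — total 24+11+8+9+24+10 = 86 hours.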